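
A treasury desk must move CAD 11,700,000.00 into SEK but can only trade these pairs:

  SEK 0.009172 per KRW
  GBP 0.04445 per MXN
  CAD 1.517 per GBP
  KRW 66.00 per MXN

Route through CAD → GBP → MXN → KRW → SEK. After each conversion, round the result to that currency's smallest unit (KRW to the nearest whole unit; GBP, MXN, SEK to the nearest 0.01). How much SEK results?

SEK 105,035,594.36

CAD 11,700,000.00 ÷ 1.517 = GBP 7,712,590.64
GBP 7,712,590.64 ÷ 0.04445 = MXN 173,511,600.45
MXN 173,511,600.45 × 66.00 = KRW 11,451,765,630
KRW 11,451,765,630 × 0.009172 = SEK 105,035,594.36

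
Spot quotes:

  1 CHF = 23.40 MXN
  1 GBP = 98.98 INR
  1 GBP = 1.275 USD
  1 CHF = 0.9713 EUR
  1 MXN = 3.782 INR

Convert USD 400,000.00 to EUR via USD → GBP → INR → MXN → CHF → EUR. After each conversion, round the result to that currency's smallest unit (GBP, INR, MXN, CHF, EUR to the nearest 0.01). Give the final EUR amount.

USD 400,000.00 ÷ 1.275 = GBP 313,725.49
GBP 313,725.49 × 98.98 = INR 31,052,549.00
INR 31,052,549.00 ÷ 3.782 = MXN 8,210,615.81
MXN 8,210,615.81 ÷ 23.40 = CHF 350,881.02
CHF 350,881.02 × 0.9713 = EUR 340,810.73

EUR 340,810.73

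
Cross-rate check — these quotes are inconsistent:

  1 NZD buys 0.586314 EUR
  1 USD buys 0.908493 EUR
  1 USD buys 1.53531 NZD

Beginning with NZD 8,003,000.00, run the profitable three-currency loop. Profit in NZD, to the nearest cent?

Profitable loop is NZD → USD → EUR → NZD:
NZD 8,003,000.00 ÷ 1.53531 = USD 5,212,628.07
USD 5,212,628.07 × 0.908493 = EUR 4,735,636.11
EUR 4,735,636.11 ÷ 0.586314 = NZD 8,076,962.36
Profit = NZD 8,076,962.36 − NZD 8,003,000.00

Profit: NZD 73,962.36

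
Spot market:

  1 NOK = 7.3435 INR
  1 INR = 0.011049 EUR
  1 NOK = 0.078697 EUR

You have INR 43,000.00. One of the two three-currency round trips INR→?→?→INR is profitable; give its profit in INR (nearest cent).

Profitable loop is INR → EUR → NOK → INR:
INR 43,000.00 × 0.011049 = EUR 475.11
EUR 475.11 ÷ 0.078697 = NOK 6,037.17
NOK 6,037.17 × 7.3435 = INR 44,333.94
Profit = INR 44,333.94 − INR 43,000.00

Profit: INR 1,333.94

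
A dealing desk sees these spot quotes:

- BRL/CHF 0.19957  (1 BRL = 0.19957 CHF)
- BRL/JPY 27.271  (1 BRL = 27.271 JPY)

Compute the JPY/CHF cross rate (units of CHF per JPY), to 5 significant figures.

1 JPY ÷ 27.271 = 0.036669 BRL
0.036669 BRL × 0.19957 = 0.00731803 CHF

JPY/CHF = 0.0073180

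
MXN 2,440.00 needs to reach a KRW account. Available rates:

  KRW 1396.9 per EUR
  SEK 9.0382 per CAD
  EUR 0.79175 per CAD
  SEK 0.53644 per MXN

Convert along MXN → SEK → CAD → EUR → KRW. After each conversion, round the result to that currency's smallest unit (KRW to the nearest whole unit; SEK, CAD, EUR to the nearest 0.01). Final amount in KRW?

KRW 160,169

MXN 2,440.00 × 0.53644 = SEK 1,308.91
SEK 1,308.91 ÷ 9.0382 = CAD 144.82
CAD 144.82 × 0.79175 = EUR 114.66
EUR 114.66 × 1396.9 = KRW 160,169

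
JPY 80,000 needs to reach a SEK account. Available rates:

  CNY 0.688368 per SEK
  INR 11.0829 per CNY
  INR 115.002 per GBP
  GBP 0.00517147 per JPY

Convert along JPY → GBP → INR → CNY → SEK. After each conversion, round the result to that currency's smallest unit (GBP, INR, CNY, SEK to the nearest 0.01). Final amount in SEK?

SEK 6,236.46

JPY 80,000 × 0.00517147 = GBP 413.72
GBP 413.72 × 115.002 = INR 47,578.63
INR 47,578.63 ÷ 11.0829 = CNY 4,292.98
CNY 4,292.98 ÷ 0.688368 = SEK 6,236.46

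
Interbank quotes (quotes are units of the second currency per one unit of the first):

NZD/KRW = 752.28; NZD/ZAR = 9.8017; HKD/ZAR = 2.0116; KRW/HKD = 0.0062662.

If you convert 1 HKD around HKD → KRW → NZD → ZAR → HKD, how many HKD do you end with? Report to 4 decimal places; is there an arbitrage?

1.0337 (arbitrage exists)

Around HKD → KRW → NZD → ZAR → HKD: 1 ÷ 0.0062662 ÷ 752.28 × 9.8017 ÷ 2.0116 = 1.033656
Product > 1; profitable direction is HKD → KRW → NZD → ZAR → HKD.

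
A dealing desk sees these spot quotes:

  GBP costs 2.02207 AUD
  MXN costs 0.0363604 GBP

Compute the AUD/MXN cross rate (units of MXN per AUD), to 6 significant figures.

1 AUD ÷ 2.02207 = 0.494543 GBP
0.494543 GBP ÷ 0.0363604 = 13.6011 MXN

AUD/MXN = 13.6011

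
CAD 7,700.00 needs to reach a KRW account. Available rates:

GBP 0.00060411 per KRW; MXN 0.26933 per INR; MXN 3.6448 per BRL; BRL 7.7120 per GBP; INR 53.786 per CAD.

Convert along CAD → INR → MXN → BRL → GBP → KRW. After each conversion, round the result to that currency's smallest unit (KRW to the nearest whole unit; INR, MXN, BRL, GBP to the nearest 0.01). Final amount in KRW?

CAD 7,700.00 × 53.786 = INR 414,152.20
INR 414,152.20 × 0.26933 = MXN 111,543.61
MXN 111,543.61 ÷ 3.6448 = BRL 30,603.49
BRL 30,603.49 ÷ 7.7120 = GBP 3,968.29
GBP 3,968.29 ÷ 0.00060411 = KRW 6,568,820

KRW 6,568,820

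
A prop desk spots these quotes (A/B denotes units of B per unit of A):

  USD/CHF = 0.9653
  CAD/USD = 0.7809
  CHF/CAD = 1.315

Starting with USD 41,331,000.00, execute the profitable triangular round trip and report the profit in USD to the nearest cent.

Profit: USD 364,811.56

Profitable loop is USD → CAD → CHF → USD:
USD 41,331,000.00 ÷ 0.7809 = CAD 52,927,391.47
CAD 52,927,391.47 ÷ 1.315 = CHF 40,248,966.90
CHF 40,248,966.90 ÷ 0.9653 = USD 41,695,811.56
Profit = USD 41,695,811.56 − USD 41,331,000.00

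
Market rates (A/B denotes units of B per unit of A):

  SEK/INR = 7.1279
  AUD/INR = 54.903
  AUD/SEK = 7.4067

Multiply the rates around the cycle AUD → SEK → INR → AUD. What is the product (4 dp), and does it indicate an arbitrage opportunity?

0.9616 (arbitrage exists)

Around AUD → SEK → INR → AUD: 1 × 7.4067 × 7.1279 ÷ 54.903 = 0.961591
Product < 1; profitable direction is AUD → INR → SEK → AUD.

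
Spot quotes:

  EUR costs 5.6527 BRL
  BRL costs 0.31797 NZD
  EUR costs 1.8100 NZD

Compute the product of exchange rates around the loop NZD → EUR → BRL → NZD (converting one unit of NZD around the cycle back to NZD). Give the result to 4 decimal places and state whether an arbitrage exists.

Around NZD → EUR → BRL → NZD: 1 ÷ 1.8100 × 5.6527 × 0.31797 = 0.993033
Product < 1; profitable direction is NZD → BRL → EUR → NZD.

0.9930 (arbitrage exists)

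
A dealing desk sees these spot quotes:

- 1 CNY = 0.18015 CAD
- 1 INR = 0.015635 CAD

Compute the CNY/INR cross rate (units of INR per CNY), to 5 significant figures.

CNY/INR = 11.522

1 CNY × 0.18015 = 0.18015 CAD
0.18015 CAD ÷ 0.015635 = 11.5222 INR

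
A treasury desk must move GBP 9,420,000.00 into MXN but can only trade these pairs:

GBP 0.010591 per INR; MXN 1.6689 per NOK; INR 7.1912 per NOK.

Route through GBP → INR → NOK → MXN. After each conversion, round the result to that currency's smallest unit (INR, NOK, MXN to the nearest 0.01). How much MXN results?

MXN 206,415,773.81

GBP 9,420,000.00 ÷ 0.010591 = INR 889,434,425.46
INR 889,434,425.46 ÷ 7.1912 = NOK 123,683,728.09
NOK 123,683,728.09 × 1.6689 = MXN 206,415,773.81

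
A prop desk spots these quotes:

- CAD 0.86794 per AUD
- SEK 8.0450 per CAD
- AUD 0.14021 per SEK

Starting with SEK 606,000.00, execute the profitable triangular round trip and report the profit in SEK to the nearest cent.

Profit: SEK 12,981.80

Profitable loop is SEK → CAD → AUD → SEK:
SEK 606,000.00 ÷ 8.0450 = CAD 75,326.29
CAD 75,326.29 ÷ 0.86794 = AUD 86,787.44
AUD 86,787.44 ÷ 0.14021 = SEK 618,981.80
Profit = SEK 618,981.80 − SEK 606,000.00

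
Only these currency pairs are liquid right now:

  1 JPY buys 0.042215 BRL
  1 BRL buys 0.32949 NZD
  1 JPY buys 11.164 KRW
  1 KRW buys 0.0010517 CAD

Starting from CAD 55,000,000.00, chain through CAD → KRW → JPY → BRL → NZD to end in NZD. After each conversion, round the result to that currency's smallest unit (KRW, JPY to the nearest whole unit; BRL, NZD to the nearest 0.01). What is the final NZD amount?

NZD 65,156,840.91

CAD 55,000,000.00 ÷ 0.0010517 = KRW 52,296,282,210
KRW 52,296,282,210 ÷ 11.164 = JPY 4,684,367,808
JPY 4,684,367,808 × 0.042215 = BRL 197,750,587.01
BRL 197,750,587.01 × 0.32949 = NZD 65,156,840.91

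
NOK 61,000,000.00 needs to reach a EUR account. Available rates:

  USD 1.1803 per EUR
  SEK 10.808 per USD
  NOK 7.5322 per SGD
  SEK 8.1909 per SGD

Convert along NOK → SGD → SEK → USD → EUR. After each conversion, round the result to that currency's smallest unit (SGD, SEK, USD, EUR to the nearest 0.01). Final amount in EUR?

EUR 5,199,982.39

NOK 61,000,000.00 ÷ 7.5322 = SGD 8,098,563.50
SGD 8,098,563.50 × 8.1909 = SEK 66,334,523.77
SEK 66,334,523.77 ÷ 10.808 = USD 6,137,539.21
USD 6,137,539.21 ÷ 1.1803 = EUR 5,199,982.39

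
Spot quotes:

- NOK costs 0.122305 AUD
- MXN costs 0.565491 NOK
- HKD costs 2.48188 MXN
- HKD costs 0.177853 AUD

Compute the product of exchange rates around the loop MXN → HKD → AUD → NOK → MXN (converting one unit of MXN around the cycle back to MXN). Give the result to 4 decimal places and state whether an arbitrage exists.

1.0361 (arbitrage exists)

Around MXN → HKD → AUD → NOK → MXN: 1 ÷ 2.48188 × 0.177853 ÷ 0.122305 ÷ 0.565491 = 1.036121
Product > 1; profitable direction is MXN → HKD → AUD → NOK → MXN.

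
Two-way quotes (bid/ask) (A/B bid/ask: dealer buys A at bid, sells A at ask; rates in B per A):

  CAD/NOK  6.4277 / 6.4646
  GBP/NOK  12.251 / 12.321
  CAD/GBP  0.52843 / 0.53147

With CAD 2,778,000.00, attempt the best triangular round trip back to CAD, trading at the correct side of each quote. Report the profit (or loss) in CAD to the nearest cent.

Best loop CAD → GBP → NOK → CAD:
CAD 2,778,000.00 × 0.52843 (sell CAD at bid) = GBP 1,467,978.54
GBP 1,467,978.54 × 12.251 (sell GBP at bid) = NOK 17,984,205.09
NOK 17,984,205.09 ÷ 6.4646 (buy CAD at ask) = CAD 2,781,951.72

Net profit: CAD 3,951.72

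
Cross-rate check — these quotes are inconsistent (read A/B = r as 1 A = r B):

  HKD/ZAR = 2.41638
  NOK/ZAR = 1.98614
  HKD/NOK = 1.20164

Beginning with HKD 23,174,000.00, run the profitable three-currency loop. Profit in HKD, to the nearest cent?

Profit: HKD 288,916.79

Profitable loop is HKD → ZAR → NOK → HKD:
HKD 23,174,000.00 × 2.41638 = ZAR 55,997,190.12
ZAR 55,997,190.12 ÷ 1.98614 = NOK 28,193,979.34
NOK 28,193,979.34 ÷ 1.20164 = HKD 23,462,916.79
Profit = HKD 23,462,916.79 − HKD 23,174,000.00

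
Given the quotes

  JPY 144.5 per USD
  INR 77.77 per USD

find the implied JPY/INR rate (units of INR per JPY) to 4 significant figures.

JPY/INR = 0.5382

1 JPY ÷ 144.5 = 0.00692042 USD
0.00692042 USD × 77.77 = 0.538201 INR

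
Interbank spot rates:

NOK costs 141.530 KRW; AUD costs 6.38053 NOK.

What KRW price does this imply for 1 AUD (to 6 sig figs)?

1 AUD × 6.38053 = 6.38053 NOK
6.38053 NOK × 141.530 = 903.036 KRW

AUD/KRW = 903.036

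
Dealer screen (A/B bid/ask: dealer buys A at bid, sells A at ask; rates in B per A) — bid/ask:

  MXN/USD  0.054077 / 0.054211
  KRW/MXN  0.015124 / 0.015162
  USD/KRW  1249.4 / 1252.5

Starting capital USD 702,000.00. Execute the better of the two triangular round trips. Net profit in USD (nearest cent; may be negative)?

Best loop USD → KRW → MXN → USD:
USD 702,000.00 × 1249.4 (sell USD at bid) = KRW 877,078,800
KRW 877,078,800 × 0.015124 (sell KRW at bid) = MXN 13,264,939.77
MXN 13,264,939.77 × 0.054077 (sell MXN at bid) = USD 717,328.15

Net profit: USD 15,328.15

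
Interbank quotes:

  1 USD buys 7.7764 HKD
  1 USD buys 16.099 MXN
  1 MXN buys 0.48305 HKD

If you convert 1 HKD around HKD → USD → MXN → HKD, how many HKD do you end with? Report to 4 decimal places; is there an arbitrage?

Around HKD → USD → MXN → HKD: 1 ÷ 7.7764 × 16.099 × 0.48305 = 1.000029
Product ≈ 1 (deviation 0.003%, within rounding noise).

1.0000 (no arbitrage)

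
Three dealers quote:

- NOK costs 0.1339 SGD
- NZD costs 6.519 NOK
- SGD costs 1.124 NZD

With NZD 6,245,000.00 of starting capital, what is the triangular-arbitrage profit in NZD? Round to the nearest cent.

Profit: NZD 120,090.36

Profitable loop is NZD → SGD → NOK → NZD:
NZD 6,245,000.00 ÷ 1.124 = SGD 5,556,049.82
SGD 5,556,049.82 ÷ 0.1339 = NOK 41,494,024.06
NOK 41,494,024.06 ÷ 6.519 = NZD 6,365,090.36
Profit = NZD 6,365,090.36 − NZD 6,245,000.00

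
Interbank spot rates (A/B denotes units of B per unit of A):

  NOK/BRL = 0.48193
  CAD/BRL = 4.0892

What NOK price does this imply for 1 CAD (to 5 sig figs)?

CAD/NOK = 8.4850

1 CAD × 4.0892 = 4.0892 BRL
4.0892 BRL ÷ 0.48193 = 8.48505 NOK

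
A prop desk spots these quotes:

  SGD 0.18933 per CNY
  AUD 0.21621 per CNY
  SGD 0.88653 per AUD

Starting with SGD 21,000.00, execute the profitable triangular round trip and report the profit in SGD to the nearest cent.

Profit: SGD 260.28

Profitable loop is SGD → CNY → AUD → SGD:
SGD 21,000.00 ÷ 0.18933 = CNY 110,917.45
CNY 110,917.45 × 0.21621 = AUD 23,981.46
AUD 23,981.46 × 0.88653 = SGD 21,260.28
Profit = SGD 21,260.28 − SGD 21,000.00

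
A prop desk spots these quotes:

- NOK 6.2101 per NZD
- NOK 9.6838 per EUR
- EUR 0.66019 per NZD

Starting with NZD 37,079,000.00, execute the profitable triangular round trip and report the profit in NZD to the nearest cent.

Profit: NZD 1,092,934.72

Profitable loop is NZD → EUR → NOK → NZD:
NZD 37,079,000.00 × 0.66019 = EUR 24,479,185.01
EUR 24,479,185.01 × 9.6838 = NOK 237,051,531.80
NOK 237,051,531.80 ÷ 6.2101 = NZD 38,171,934.72
Profit = NZD 38,171,934.72 − NZD 37,079,000.00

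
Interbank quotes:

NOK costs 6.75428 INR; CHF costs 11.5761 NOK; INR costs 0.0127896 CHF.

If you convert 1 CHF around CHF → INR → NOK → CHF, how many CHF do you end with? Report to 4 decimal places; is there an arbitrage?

1.0000 (no arbitrage)

Around CHF → INR → NOK → CHF: 1 ÷ 0.0127896 ÷ 6.75428 ÷ 11.5761 = 1.000004
Product ≈ 1 (deviation 0.000%, within rounding noise).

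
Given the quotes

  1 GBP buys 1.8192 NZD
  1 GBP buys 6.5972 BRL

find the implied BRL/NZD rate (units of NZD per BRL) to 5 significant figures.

1 BRL ÷ 6.5972 = 0.151579 GBP
0.151579 GBP × 1.8192 = 0.275753 NZD

BRL/NZD = 0.27575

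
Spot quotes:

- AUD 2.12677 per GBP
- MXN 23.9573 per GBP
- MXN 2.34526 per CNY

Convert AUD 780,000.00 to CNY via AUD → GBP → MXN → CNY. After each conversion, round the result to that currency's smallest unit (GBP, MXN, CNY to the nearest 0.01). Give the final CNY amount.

AUD 780,000.00 ÷ 2.12677 = GBP 366,753.34
GBP 366,753.34 × 23.9573 = MXN 8,786,419.79
MXN 8,786,419.79 ÷ 2.34526 = CNY 3,746,458.73

CNY 3,746,458.73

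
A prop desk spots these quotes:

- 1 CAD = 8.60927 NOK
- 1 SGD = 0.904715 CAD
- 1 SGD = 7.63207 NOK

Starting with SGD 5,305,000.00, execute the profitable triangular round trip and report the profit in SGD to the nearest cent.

Profit: SGD 109,036.29

Profitable loop is SGD → CAD → NOK → SGD:
SGD 5,305,000.00 × 0.904715 = CAD 4,799,513.08
CAD 4,799,513.08 × 8.60927 = NOK 41,320,303.93
NOK 41,320,303.93 ÷ 7.63207 = SGD 5,414,036.29
Profit = SGD 5,414,036.29 − SGD 5,305,000.00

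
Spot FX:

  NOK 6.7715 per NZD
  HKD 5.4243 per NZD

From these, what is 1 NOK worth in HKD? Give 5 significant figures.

NOK/HKD = 0.80105

1 NOK ÷ 6.7715 = 0.147678 NZD
0.147678 NZD × 5.4243 = 0.801049 HKD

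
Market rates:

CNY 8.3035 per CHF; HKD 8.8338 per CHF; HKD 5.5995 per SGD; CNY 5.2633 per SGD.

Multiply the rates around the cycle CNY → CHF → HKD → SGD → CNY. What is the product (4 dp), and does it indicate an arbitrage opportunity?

Around CNY → CHF → HKD → SGD → CNY: 1 ÷ 8.3035 × 8.8338 ÷ 5.5995 × 5.2633 = 0.999989
Product ≈ 1 (deviation 0.001%, within rounding noise).

1.0000 (no arbitrage)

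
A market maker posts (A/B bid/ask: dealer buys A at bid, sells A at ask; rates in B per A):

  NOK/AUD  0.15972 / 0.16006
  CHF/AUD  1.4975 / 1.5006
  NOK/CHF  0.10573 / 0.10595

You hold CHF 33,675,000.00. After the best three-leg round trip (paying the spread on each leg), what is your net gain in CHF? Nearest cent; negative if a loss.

Net profit: CHF 154,922.49

Best loop CHF → NOK → AUD → CHF:
CHF 33,675,000.00 ÷ 0.10595 (buy NOK at ask) = NOK 317,838,603.11
NOK 317,838,603.11 × 0.15972 (sell NOK at bid) = AUD 50,765,181.69
AUD 50,765,181.69 ÷ 1.5006 (buy CHF at ask) = CHF 33,829,922.49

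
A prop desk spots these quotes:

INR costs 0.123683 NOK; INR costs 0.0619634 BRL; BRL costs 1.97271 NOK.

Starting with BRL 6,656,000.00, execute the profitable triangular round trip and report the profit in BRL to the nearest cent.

Profitable loop is BRL → INR → NOK → BRL:
BRL 6,656,000.00 ÷ 0.0619634 = INR 107,418,250.13
INR 107,418,250.13 × 0.123683 = NOK 13,285,811.43
NOK 13,285,811.43 ÷ 1.97271 = BRL 6,734,802.09
Profit = BRL 6,734,802.09 − BRL 6,656,000.00

Profit: BRL 78,802.09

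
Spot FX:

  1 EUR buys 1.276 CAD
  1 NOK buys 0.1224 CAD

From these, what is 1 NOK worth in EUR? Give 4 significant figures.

NOK/EUR = 0.09592

1 NOK × 0.1224 = 0.1224 CAD
0.1224 CAD ÷ 1.276 = 0.0959248 EUR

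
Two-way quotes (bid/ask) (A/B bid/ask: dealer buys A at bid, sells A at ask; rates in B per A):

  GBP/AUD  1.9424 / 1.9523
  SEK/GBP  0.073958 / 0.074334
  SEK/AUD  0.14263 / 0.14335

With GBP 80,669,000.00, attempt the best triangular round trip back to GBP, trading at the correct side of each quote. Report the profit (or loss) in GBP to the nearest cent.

Best loop GBP → AUD → SEK → GBP:
GBP 80,669,000.00 × 1.9424 (sell GBP at bid) = AUD 156,691,465.60
AUD 156,691,465.60 ÷ 0.14335 (buy SEK at ask) = SEK 1,093,069,170.56
SEK 1,093,069,170.56 × 0.073958 (sell SEK at bid) = GBP 80,841,209.72

Net profit: GBP 172,209.72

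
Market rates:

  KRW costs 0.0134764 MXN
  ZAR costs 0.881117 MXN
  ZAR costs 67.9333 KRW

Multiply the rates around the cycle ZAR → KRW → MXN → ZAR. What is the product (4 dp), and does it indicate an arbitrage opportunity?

1.0390 (arbitrage exists)

Around ZAR → KRW → MXN → ZAR: 1 × 67.9333 × 0.0134764 ÷ 0.881117 = 1.039018
Product > 1; profitable direction is ZAR → KRW → MXN → ZAR.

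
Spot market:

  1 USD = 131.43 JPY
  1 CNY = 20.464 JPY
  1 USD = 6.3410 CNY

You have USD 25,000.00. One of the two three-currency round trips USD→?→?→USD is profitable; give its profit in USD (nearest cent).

Profitable loop is USD → JPY → CNY → USD:
USD 25,000.00 × 131.43 = JPY 3,285,750
JPY 3,285,750 ÷ 20.464 = CNY 160,562.45
CNY 160,562.45 ÷ 6.3410 = USD 25,321.31
Profit = USD 25,321.31 − USD 25,000.00

Profit: USD 321.31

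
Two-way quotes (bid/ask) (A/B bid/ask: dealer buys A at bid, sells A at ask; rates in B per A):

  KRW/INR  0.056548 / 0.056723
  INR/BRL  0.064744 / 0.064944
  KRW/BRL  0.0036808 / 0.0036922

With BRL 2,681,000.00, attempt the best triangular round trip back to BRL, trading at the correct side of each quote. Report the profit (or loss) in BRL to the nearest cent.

Best loop BRL → INR → KRW → BRL:
BRL 2,681,000.00 ÷ 0.064944 (buy INR at ask) = INR 41,281,719.64
INR 41,281,719.64 ÷ 0.056723 (buy KRW at ask) = KRW 727,777,438
KRW 727,777,438 × 0.0036808 (sell KRW at bid) = BRL 2,678,803.20

Net result: BRL -2,196.80 (no profitable arbitrage after spreads)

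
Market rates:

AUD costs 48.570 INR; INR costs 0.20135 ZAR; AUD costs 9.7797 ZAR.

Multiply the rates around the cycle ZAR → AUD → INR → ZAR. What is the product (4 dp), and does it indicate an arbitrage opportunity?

Around ZAR → AUD → INR → ZAR: 1 ÷ 9.7797 × 48.570 × 0.20135 = 0.999987
Product ≈ 1 (deviation 0.001%, within rounding noise).

1.0000 (no arbitrage)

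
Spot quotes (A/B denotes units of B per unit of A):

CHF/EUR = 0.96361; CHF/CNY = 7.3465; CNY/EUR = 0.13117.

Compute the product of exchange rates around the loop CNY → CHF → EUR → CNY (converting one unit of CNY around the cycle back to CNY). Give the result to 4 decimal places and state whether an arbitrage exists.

1.0000 (no arbitrage)

Around CNY → CHF → EUR → CNY: 1 ÷ 7.3465 × 0.96361 ÷ 0.13117 = 0.999968
Product ≈ 1 (deviation 0.003%, within rounding noise).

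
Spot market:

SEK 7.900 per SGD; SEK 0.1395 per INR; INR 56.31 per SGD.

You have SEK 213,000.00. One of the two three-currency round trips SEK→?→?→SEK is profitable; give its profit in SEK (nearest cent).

Profit: SEK 1,213.56

Profitable loop is SEK → INR → SGD → SEK:
SEK 213,000.00 ÷ 0.1395 = INR 1,526,881.72
INR 1,526,881.72 ÷ 56.31 = SGD 27,115.64
SGD 27,115.64 × 7.900 = SEK 214,213.56
Profit = SEK 214,213.56 − SEK 213,000.00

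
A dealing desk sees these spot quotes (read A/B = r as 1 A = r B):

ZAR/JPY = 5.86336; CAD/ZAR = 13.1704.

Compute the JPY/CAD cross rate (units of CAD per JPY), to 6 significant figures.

JPY/CAD = 0.0129495

1 JPY ÷ 5.86336 = 0.170551 ZAR
0.170551 ZAR ÷ 13.1704 = 0.0129495 CAD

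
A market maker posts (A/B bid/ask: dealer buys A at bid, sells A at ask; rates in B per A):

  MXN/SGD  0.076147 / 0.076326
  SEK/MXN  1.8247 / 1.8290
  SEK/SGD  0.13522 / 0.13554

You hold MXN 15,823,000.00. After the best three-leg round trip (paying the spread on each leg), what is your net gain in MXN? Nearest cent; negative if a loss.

Net profit: MXN 397,551.52

Best loop MXN → SGD → SEK → MXN:
MXN 15,823,000.00 × 0.076147 (sell MXN at bid) = SGD 1,204,873.98
SGD 1,204,873.98 ÷ 0.13554 (buy SEK at ask) = SEK 8,889,434.71
SEK 8,889,434.71 × 1.8247 (sell SEK at bid) = MXN 16,220,551.52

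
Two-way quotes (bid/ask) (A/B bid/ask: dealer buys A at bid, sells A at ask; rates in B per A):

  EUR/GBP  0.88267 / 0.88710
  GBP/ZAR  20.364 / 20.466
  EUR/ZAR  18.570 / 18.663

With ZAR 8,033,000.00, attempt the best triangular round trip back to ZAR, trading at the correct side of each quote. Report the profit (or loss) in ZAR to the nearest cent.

Net profit: ZAR 183,448.20

Best loop ZAR → GBP → EUR → ZAR:
ZAR 8,033,000.00 ÷ 20.466 (buy GBP at ask) = GBP 392,504.64
GBP 392,504.64 ÷ 0.88710 (buy EUR at ask) = EUR 442,458.17
EUR 442,458.17 × 18.570 (sell EUR at bid) = ZAR 8,216,448.20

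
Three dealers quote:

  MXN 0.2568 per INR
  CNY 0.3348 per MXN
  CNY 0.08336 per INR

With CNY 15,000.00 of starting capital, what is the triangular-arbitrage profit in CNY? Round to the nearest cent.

Profitable loop is CNY → INR → MXN → CNY:
CNY 15,000.00 ÷ 0.08336 = INR 179,942.42
INR 179,942.42 × 0.2568 = MXN 46,209.21
MXN 46,209.21 × 0.3348 = CNY 15,470.84
Profit = CNY 15,470.84 − CNY 15,000.00

Profit: CNY 470.84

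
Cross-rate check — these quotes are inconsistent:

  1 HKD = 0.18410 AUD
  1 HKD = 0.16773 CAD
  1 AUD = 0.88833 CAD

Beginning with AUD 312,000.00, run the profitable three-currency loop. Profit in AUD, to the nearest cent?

Profit: AUD 7,990.60

Profitable loop is AUD → HKD → CAD → AUD:
AUD 312,000.00 ÷ 0.18410 = HKD 1,694,731.12
HKD 1,694,731.12 × 0.16773 = CAD 284,257.25
CAD 284,257.25 ÷ 0.88833 = AUD 319,990.60
Profit = AUD 319,990.60 − AUD 312,000.00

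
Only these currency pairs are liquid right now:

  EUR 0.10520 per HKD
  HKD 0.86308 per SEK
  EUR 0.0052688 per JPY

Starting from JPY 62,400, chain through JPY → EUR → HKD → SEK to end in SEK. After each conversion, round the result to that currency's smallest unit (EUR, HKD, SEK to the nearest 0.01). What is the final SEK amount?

JPY 62,400 × 0.0052688 = EUR 328.77
EUR 328.77 ÷ 0.10520 = HKD 3,125.19
HKD 3,125.19 ÷ 0.86308 = SEK 3,620.97

SEK 3,620.97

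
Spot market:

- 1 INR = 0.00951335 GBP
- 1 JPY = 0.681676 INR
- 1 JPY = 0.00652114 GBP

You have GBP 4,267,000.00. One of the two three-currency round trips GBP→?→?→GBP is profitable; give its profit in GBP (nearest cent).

Profitable loop is GBP → INR → JPY → GBP:
GBP 4,267,000.00 ÷ 0.00951335 = INR 448,527,595.43
INR 448,527,595.43 ÷ 0.681676 = JPY 657,977,684
JPY 657,977,684 × 0.00652114 = GBP 4,290,764.59
Profit = GBP 4,290,764.59 − GBP 4,267,000.00

Profit: GBP 23,764.59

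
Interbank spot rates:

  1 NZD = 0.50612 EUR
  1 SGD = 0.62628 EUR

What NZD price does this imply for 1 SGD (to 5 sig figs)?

SGD/NZD = 1.2374

1 SGD × 0.62628 = 0.62628 EUR
0.62628 EUR ÷ 0.50612 = 1.23741 NZD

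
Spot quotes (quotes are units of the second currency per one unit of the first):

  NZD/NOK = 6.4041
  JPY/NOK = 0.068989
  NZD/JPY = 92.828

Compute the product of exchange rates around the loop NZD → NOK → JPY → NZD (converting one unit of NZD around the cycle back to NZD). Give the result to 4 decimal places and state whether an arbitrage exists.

Around NZD → NOK → JPY → NZD: 1 × 6.4041 ÷ 0.068989 ÷ 92.828 = 0.999998
Product ≈ 1 (deviation 0.000%, within rounding noise).

1.0000 (no arbitrage)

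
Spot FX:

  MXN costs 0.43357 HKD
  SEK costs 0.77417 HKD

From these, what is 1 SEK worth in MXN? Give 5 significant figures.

1 SEK × 0.77417 = 0.77417 HKD
0.77417 HKD ÷ 0.43357 = 1.78557 MXN

SEK/MXN = 1.7856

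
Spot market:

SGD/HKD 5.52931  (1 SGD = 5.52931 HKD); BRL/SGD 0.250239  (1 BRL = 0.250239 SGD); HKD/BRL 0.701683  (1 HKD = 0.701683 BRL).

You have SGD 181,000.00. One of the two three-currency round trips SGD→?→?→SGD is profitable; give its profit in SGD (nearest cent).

Profit: SGD 5,428.23

Profitable loop is SGD → BRL → HKD → SGD:
SGD 181,000.00 ÷ 0.250239 = BRL 723,308.52
BRL 723,308.52 ÷ 0.701683 = HKD 1,030,819.50
HKD 1,030,819.50 ÷ 5.52931 = SGD 186,428.23
Profit = SGD 186,428.23 − SGD 181,000.00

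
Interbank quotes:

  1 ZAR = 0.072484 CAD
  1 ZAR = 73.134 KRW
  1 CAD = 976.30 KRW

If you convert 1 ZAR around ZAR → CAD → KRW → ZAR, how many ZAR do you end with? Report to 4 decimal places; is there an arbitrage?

0.9676 (arbitrage exists)

Around ZAR → CAD → KRW → ZAR: 1 × 0.072484 × 976.30 ÷ 73.134 = 0.967623
Product < 1; profitable direction is ZAR → KRW → CAD → ZAR.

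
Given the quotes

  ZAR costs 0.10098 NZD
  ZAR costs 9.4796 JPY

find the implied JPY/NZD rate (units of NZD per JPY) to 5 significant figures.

1 JPY ÷ 9.4796 = 0.10549 ZAR
0.10549 ZAR × 0.10098 = 0.0106523 NZD

JPY/NZD = 0.010652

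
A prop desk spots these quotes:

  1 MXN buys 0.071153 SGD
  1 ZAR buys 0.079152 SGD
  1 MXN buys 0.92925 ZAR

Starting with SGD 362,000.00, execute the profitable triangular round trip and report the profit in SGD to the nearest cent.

Profitable loop is SGD → MXN → ZAR → SGD:
SGD 362,000.00 ÷ 0.071153 = MXN 5,087,628.07
MXN 5,087,628.07 × 0.92925 = ZAR 4,727,678.38
ZAR 4,727,678.38 × 0.079152 = SGD 374,205.20
Profit = SGD 374,205.20 − SGD 362,000.00

Profit: SGD 12,205.20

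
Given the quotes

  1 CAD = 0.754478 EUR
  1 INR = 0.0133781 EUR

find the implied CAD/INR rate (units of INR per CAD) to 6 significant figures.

1 CAD × 0.754478 = 0.754478 EUR
0.754478 EUR ÷ 0.0133781 = 56.3965 INR

CAD/INR = 56.3965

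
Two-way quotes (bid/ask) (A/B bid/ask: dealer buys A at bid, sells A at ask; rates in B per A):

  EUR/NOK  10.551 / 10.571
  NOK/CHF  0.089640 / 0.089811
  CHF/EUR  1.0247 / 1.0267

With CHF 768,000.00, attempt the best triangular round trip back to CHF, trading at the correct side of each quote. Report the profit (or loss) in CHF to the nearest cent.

Net profit: CHF 19,901.73

Best loop CHF → NOK → EUR → CHF:
CHF 768,000.00 ÷ 0.089811 (buy NOK at ask) = NOK 8,551,291.04
NOK 8,551,291.04 ÷ 10.571 (buy EUR at ask) = EUR 808,938.70
EUR 808,938.70 ÷ 1.0267 (buy CHF at ask) = CHF 787,901.73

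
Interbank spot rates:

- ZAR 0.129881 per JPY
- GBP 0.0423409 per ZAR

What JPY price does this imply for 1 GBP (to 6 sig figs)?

1 GBP ÷ 0.0423409 = 23.6178 ZAR
23.6178 ZAR ÷ 0.129881 = 181.842 JPY

GBP/JPY = 181.842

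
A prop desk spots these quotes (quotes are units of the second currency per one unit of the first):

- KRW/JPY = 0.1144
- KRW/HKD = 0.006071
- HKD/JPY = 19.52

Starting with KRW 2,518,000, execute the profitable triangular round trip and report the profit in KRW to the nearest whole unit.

Profitable loop is KRW → HKD → JPY → KRW:
KRW 2,518,000 × 0.006071 = HKD 15,286.78
HKD 15,286.78 × 19.52 = JPY 298,398
JPY 298,398 ÷ 0.1144 = KRW 2,608,373
Profit = KRW 2,608,373 − KRW 2,518,000

Profit: KRW 90,373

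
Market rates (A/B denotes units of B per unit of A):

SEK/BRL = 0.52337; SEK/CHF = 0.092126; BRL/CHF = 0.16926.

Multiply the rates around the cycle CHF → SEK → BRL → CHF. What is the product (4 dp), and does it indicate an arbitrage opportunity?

0.9616 (arbitrage exists)

Around CHF → SEK → BRL → CHF: 1 ÷ 0.092126 × 0.52337 × 0.16926 = 0.961570
Product < 1; profitable direction is CHF → BRL → SEK → CHF.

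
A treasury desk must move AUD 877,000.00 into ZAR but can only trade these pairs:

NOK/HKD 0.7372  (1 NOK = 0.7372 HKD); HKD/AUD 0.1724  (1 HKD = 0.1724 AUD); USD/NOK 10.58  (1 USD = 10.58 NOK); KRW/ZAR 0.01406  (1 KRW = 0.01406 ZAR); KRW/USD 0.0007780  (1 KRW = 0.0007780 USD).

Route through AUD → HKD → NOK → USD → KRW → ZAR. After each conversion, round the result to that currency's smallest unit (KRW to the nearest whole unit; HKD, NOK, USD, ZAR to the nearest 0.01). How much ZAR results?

AUD 877,000.00 ÷ 0.1724 = HKD 5,087,006.96
HKD 5,087,006.96 ÷ 0.7372 = NOK 6,900,443.52
NOK 6,900,443.52 ÷ 10.58 = USD 652,215.83
USD 652,215.83 ÷ 0.0007780 = KRW 838,323,689
KRW 838,323,689 × 0.01406 = ZAR 11,786,831.07

ZAR 11,786,831.07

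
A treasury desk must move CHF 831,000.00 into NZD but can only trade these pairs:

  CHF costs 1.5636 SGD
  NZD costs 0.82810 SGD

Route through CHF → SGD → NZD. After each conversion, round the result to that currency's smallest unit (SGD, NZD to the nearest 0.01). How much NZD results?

NZD 1,569,075.72

CHF 831,000.00 × 1.5636 = SGD 1,299,351.60
SGD 1,299,351.60 ÷ 0.82810 = NZD 1,569,075.72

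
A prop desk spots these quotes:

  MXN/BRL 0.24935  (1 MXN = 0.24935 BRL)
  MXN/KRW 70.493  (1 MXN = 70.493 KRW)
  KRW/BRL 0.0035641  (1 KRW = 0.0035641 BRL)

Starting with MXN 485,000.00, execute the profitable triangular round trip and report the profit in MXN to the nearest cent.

Profitable loop is MXN → KRW → BRL → MXN:
MXN 485,000.00 × 70.493 = KRW 34,189,105
KRW 34,189,105 × 0.0035641 = BRL 121,853.39
BRL 121,853.39 ÷ 0.24935 = MXN 488,684.14
Profit = MXN 488,684.14 − MXN 485,000.00

Profit: MXN 3,684.14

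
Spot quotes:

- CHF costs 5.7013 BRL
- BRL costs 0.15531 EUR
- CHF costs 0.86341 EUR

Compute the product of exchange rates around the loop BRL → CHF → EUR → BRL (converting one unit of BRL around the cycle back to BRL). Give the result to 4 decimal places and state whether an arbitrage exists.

Around BRL → CHF → EUR → BRL: 1 ÷ 5.7013 × 0.86341 ÷ 0.15531 = 0.975088
Product < 1; profitable direction is BRL → EUR → CHF → BRL.

0.9751 (arbitrage exists)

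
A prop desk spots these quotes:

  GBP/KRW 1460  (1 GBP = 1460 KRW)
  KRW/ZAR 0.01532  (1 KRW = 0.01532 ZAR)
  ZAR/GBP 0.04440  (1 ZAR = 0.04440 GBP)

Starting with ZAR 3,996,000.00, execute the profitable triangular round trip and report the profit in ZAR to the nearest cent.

Profit: ZAR 27,749.06

Profitable loop is ZAR → KRW → GBP → ZAR:
ZAR 3,996,000.00 ÷ 0.01532 = KRW 260,835,509
KRW 260,835,509 ÷ 1460 = GBP 178,654.46
GBP 178,654.46 ÷ 0.04440 = ZAR 4,023,749.06
Profit = ZAR 4,023,749.06 − ZAR 3,996,000.00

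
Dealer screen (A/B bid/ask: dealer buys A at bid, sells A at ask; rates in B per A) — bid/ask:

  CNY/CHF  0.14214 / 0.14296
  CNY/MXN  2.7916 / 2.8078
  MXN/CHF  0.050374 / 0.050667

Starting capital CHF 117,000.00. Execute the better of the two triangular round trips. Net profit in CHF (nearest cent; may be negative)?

Best loop CHF → MXN → CNY → CHF:
CHF 117,000.00 ÷ 0.050667 (buy MXN at ask) = MXN 2,309,195.33
MXN 2,309,195.33 ÷ 2.8078 (buy CNY at ask) = CNY 822,421.59
CNY 822,421.59 × 0.14214 (sell CNY at bid) = CHF 116,899.00

Net result: CHF -101.00 (no profitable arbitrage after spreads)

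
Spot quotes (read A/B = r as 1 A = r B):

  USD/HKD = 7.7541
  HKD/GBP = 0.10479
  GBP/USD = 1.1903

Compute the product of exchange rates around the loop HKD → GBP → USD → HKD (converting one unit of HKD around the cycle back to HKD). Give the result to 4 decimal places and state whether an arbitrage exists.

0.9672 (arbitrage exists)

Around HKD → GBP → USD → HKD: 1 × 0.10479 × 1.1903 × 7.7541 = 0.967181
Product < 1; profitable direction is HKD → USD → GBP → HKD.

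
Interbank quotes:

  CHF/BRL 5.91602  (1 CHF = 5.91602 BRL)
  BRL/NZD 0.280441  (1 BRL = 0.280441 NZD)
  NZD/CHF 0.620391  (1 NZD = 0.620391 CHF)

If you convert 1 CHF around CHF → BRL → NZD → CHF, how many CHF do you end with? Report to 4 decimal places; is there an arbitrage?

Around CHF → BRL → NZD → CHF: 1 × 5.91602 × 0.280441 × 0.620391 = 1.029287
Product > 1; profitable direction is CHF → BRL → NZD → CHF.

1.0293 (arbitrage exists)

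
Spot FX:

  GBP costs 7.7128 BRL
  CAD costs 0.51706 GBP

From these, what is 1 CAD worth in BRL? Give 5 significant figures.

1 CAD × 0.51706 = 0.51706 GBP
0.51706 GBP × 7.7128 = 3.98798 BRL

CAD/BRL = 3.9880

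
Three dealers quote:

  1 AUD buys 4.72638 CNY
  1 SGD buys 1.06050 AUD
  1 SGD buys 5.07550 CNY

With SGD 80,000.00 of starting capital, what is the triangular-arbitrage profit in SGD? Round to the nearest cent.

Profit: SGD 1,008.30

Profitable loop is SGD → CNY → AUD → SGD:
SGD 80,000.00 × 5.07550 = CNY 406,040.00
CNY 406,040.00 ÷ 4.72638 = AUD 85,909.30
AUD 85,909.30 ÷ 1.06050 = SGD 81,008.30
Profit = SGD 81,008.30 − SGD 80,000.00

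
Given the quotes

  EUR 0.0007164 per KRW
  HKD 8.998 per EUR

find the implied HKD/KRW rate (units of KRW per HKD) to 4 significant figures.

HKD/KRW = 155.1

1 HKD ÷ 8.998 = 0.111136 EUR
0.111136 EUR ÷ 0.0007164 = 155.131 KRW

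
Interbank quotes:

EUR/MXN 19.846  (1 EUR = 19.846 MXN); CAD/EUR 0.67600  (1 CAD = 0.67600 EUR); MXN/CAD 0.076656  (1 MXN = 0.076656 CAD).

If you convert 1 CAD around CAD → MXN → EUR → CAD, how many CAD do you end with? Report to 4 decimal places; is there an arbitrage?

Around CAD → MXN → EUR → CAD: 1 ÷ 0.076656 ÷ 19.846 ÷ 0.67600 = 0.972376
Product < 1; profitable direction is CAD → EUR → MXN → CAD.

0.9724 (arbitrage exists)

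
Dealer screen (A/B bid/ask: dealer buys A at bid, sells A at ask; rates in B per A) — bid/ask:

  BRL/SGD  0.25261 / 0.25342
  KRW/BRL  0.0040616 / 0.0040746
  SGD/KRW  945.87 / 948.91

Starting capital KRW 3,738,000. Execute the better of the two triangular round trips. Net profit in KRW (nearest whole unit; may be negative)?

Best loop KRW → SGD → BRL → KRW:
KRW 3,738,000 ÷ 948.91 (buy SGD at ask) = SGD 3,939.26
SGD 3,939.26 ÷ 0.25342 (buy BRL at ask) = BRL 15,544.38
BRL 15,544.38 ÷ 0.0040746 (buy KRW at ask) = KRW 3,814,946

Net profit: KRW 76,946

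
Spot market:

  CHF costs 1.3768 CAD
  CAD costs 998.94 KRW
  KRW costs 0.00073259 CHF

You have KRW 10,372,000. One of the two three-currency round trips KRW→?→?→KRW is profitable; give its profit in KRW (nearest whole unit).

Profitable loop is KRW → CHF → CAD → KRW:
KRW 10,372,000 × 0.00073259 = CHF 7,598.42
CHF 7,598.42 × 1.3768 = CAD 10,461.51
CAD 10,461.51 × 998.94 = KRW 10,450,420
Profit = KRW 10,450,420 − KRW 10,372,000

Profit: KRW 78,420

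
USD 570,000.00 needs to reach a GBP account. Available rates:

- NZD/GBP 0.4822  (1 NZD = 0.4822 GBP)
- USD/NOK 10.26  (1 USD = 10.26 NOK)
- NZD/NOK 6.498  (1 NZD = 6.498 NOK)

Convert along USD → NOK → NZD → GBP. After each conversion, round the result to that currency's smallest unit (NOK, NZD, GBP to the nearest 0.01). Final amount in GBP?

GBP 433,980.00

USD 570,000.00 × 10.26 = NOK 5,848,200.00
NOK 5,848,200.00 ÷ 6.498 = NZD 900,000.00
NZD 900,000.00 × 0.4822 = GBP 433,980.00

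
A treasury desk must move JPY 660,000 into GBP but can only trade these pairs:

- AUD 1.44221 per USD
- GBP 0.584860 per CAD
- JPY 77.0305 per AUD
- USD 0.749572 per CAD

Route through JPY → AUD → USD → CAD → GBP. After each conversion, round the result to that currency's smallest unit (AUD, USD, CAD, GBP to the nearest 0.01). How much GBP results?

GBP 4,635.44

JPY 660,000 ÷ 77.0305 = AUD 8,568.03
AUD 8,568.03 ÷ 1.44221 = USD 5,940.90
USD 5,940.90 ÷ 0.749572 = CAD 7,925.72
CAD 7,925.72 × 0.584860 = GBP 4,635.44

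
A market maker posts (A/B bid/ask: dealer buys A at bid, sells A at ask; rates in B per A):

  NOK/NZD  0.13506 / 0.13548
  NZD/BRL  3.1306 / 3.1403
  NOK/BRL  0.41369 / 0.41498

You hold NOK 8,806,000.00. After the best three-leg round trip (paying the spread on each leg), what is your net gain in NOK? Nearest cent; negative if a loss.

Best loop NOK → NZD → BRL → NOK:
NOK 8,806,000.00 × 0.13506 (sell NOK at bid) = NZD 1,189,338.36
NZD 1,189,338.36 × 3.1306 (sell NZD at bid) = BRL 3,723,342.67
BRL 3,723,342.67 ÷ 0.41498 (buy NOK at ask) = NOK 8,972,342.45

Net profit: NOK 166,342.45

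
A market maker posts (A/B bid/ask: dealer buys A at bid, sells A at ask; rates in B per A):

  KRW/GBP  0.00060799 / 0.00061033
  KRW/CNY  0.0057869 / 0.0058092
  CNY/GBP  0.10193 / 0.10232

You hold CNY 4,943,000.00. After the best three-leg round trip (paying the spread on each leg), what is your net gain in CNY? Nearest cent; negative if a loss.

Net profit: CNY 113,036.34

Best loop CNY → KRW → GBP → CNY:
CNY 4,943,000.00 ÷ 0.0058092 (buy KRW at ask) = KRW 850,891,689
KRW 850,891,689 × 0.00060799 (sell KRW at bid) = GBP 517,333.64
GBP 517,333.64 ÷ 0.10232 (buy CNY at ask) = CNY 5,056,036.34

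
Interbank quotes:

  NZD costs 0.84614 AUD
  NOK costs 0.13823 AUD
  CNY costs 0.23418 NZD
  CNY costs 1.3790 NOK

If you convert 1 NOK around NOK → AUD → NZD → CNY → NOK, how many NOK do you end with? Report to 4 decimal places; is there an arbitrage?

0.9620 (arbitrage exists)

Around NOK → AUD → NZD → CNY → NOK: 1 × 0.13823 ÷ 0.84614 ÷ 0.23418 × 1.3790 = 0.961999
Product < 1; profitable direction is NOK → CNY → NZD → AUD → NOK.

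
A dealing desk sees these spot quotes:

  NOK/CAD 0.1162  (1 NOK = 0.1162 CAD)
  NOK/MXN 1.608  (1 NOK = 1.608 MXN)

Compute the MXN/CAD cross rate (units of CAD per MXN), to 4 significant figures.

1 MXN ÷ 1.608 = 0.621891 NOK
0.621891 NOK × 0.1162 = 0.0722637 CAD

MXN/CAD = 0.07226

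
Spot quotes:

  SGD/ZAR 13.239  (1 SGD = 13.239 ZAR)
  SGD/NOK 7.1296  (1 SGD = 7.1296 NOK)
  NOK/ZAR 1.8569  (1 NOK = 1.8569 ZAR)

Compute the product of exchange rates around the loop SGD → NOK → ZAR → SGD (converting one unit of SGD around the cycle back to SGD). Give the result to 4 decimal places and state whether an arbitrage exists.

1.0000 (no arbitrage)

Around SGD → NOK → ZAR → SGD: 1 × 7.1296 × 1.8569 ÷ 13.239 = 0.999997
Product ≈ 1 (deviation 0.000%, within rounding noise).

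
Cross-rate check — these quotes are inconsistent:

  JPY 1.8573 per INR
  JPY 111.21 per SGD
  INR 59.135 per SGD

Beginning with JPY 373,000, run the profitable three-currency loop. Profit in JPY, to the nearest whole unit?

Profitable loop is JPY → INR → SGD → JPY:
JPY 373,000 ÷ 1.8573 = INR 200,829.16
INR 200,829.16 ÷ 59.135 = SGD 3,396.11
SGD 3,396.11 × 111.21 = JPY 377,682
Profit = JPY 377,682 − JPY 373,000

Profit: JPY 4,682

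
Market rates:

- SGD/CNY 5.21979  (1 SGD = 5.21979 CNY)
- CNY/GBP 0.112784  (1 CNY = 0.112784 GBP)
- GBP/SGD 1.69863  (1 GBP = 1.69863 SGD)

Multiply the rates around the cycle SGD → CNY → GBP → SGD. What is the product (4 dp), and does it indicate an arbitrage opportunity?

Around SGD → CNY → GBP → SGD: 1 × 5.21979 × 0.112784 × 1.69863 = 0.999998
Product ≈ 1 (deviation 0.000%, within rounding noise).

1.0000 (no arbitrage)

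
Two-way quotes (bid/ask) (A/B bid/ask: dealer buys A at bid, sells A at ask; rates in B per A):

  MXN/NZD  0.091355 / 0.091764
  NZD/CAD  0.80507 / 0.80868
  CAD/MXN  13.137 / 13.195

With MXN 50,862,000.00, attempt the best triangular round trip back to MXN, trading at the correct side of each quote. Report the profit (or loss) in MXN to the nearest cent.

Net profit: MXN 1,081,953.41

Best loop MXN → CAD → NZD → MXN:
MXN 50,862,000.00 ÷ 13.195 (buy CAD at ask) = CAD 3,854,641.91
CAD 3,854,641.91 ÷ 0.80868 (buy NZD at ask) = NZD 4,766,584.94
NZD 4,766,584.94 ÷ 0.091764 (buy MXN at ask) = MXN 51,943,953.41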